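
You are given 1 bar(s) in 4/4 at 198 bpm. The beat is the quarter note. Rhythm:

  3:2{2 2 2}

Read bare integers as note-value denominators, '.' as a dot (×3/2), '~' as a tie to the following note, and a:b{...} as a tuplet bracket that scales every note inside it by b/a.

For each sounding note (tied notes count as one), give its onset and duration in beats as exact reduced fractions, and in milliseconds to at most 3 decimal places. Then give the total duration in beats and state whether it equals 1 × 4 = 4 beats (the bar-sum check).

1) 0.0ms=0b +404.04ms=4/3b
2) 404.04ms=4/3b +404.04ms=4/3b
3) 808.081ms=8/3b +404.04ms=4/3b
Σ=4b of 4 (198bpm 4/4) — PASS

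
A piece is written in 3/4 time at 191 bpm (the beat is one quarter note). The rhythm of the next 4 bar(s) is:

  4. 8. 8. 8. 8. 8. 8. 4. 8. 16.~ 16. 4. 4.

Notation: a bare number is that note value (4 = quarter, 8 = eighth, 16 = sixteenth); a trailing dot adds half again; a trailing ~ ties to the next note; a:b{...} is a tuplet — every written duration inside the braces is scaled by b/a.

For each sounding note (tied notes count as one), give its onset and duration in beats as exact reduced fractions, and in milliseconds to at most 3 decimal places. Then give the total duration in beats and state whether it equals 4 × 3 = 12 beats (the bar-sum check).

1) 0.0ms=0b +471.204ms=3/2b
2) 471.204ms=3/2b +235.602ms=3/4b
3) 706.806ms=9/4b +235.602ms=3/4b
4) 942.408ms=3b +235.602ms=3/4b
5) 1178.01ms=15/4b +235.602ms=3/4b
6) 1413.613ms=9/2b +235.602ms=3/4b
7) 1649.215ms=21/4b +235.602ms=3/4b
8) 1884.817ms=6b +471.204ms=3/2b
9) 2356.021ms=15/2b +235.602ms=3/4b
10) 2591.623ms=33/4b +235.602ms=3/4b
11) 2827.225ms=9b +471.204ms=3/2b
12) 3298.429ms=21/2b +471.204ms=3/2b
Σ=12b of 12 (191bpm 3/4) — PASS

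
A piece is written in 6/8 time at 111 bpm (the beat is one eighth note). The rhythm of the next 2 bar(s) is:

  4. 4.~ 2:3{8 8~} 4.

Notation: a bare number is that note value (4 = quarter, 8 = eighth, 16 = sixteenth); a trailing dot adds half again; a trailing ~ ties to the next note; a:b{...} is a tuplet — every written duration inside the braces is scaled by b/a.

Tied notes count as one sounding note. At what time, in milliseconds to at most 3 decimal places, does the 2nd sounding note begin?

note 2 onset = 3b = 1621.622ms

1. 0.0ms @ 0 + 1621.622ms (3)
2. 1621.622ms @ 3 + 2432.432ms (9/2)
3. 4054.054ms @ 15/2 + 2432.432ms (9/2)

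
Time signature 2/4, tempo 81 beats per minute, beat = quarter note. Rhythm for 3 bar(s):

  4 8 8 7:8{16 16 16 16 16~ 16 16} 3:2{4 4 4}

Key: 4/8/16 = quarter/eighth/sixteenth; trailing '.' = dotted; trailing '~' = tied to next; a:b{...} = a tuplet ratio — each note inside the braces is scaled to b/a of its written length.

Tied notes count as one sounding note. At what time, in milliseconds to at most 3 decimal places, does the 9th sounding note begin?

1. 0.0ms @ 0 + 740.741ms (1)
2. 740.741ms @ 1 + 370.37ms (1/2)
3. 1111.111ms @ 3/2 + 370.37ms (1/2)
4. 1481.481ms @ 2 + 211.64ms (2/7)
5. 1693.122ms @ 16/7 + 211.64ms (2/7)
6. 1904.762ms @ 18/7 + 211.64ms (2/7)
7. 2116.402ms @ 20/7 + 211.64ms (2/7)
8. 2328.042ms @ 22/7 + 423.28ms (4/7)
9. 2751.323ms @ 26/7 + 211.64ms (2/7)
10. 2962.963ms @ 4 + 493.827ms (2/3)
11. 3456.79ms @ 14/3 + 493.827ms (2/3)
12. 3950.617ms @ 16/3 + 493.827ms (2/3)

note 9 onset = 26/7b = 2751.323ms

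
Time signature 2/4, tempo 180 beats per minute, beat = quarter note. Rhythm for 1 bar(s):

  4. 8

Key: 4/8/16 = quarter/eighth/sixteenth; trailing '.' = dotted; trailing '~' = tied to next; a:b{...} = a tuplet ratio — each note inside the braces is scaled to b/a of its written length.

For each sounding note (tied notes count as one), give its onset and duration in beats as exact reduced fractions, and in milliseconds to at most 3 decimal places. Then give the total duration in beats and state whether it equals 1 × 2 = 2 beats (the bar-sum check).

1) 0.0ms=0b +500.0ms=3/2b
2) 500.0ms=3/2b +166.667ms=1/2b
Σ=2b of 2 (180bpm 2/4) — PASS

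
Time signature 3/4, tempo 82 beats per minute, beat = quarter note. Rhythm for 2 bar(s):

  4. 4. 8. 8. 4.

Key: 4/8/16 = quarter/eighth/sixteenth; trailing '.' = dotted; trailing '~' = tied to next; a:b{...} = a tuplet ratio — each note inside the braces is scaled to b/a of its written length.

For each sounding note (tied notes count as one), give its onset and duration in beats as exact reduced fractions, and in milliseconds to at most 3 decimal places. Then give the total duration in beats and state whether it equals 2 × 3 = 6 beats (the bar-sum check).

1) 0.0ms=0b +1097.561ms=3/2b
2) 1097.561ms=3/2b +1097.561ms=3/2b
3) 2195.122ms=3b +548.78ms=3/4b
4) 2743.902ms=15/4b +548.78ms=3/4b
5) 3292.683ms=9/2b +1097.561ms=3/2b
Σ=6b of 6 (82bpm 3/4) — PASS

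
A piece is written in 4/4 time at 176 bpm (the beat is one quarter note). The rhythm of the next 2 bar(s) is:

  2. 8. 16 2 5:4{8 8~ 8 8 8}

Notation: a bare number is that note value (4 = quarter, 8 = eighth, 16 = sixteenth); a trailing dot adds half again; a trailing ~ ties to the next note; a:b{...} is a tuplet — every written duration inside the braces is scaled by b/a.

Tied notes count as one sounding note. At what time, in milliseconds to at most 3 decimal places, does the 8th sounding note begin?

1. 0.0ms @ 0 + 1022.727ms (3)
2. 1022.727ms @ 3 + 255.682ms (3/4)
3. 1278.409ms @ 15/4 + 85.227ms (1/4)
4. 1363.636ms @ 4 + 681.818ms (2)
5. 2045.455ms @ 6 + 136.364ms (2/5)
6. 2181.818ms @ 32/5 + 272.727ms (4/5)
7. 2454.545ms @ 36/5 + 136.364ms (2/5)
8. 2590.909ms @ 38/5 + 136.364ms (2/5)

note 8 onset = 38/5b = 2590.909ms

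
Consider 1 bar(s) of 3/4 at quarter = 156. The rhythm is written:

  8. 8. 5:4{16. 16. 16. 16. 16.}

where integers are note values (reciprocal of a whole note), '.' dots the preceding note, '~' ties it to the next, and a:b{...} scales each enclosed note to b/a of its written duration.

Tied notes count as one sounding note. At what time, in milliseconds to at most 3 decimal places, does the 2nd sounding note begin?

note 2 onset = 3/4b = 288.462ms

1. 0.0ms @ 0 + 288.462ms (3/4)
2. 288.462ms @ 3/4 + 288.462ms (3/4)
3. 576.923ms @ 3/2 + 115.385ms (3/10)
4. 692.308ms @ 9/5 + 115.385ms (3/10)
5. 807.692ms @ 21/10 + 115.385ms (3/10)
6. 923.077ms @ 12/5 + 115.385ms (3/10)
7. 1038.462ms @ 27/10 + 115.385ms (3/10)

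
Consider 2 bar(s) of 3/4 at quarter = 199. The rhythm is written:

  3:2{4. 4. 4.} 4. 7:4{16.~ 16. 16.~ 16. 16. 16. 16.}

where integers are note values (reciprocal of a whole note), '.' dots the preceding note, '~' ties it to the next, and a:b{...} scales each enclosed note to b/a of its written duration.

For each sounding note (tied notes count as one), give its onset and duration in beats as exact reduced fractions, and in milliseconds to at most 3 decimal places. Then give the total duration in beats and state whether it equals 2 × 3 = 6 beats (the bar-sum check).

1) 0.0ms=0b +301.508ms=1b
2) 301.508ms=1b +301.508ms=1b
3) 603.015ms=2b +301.508ms=1b
4) 904.523ms=3b +452.261ms=3/2b
5) 1356.784ms=9/2b +129.218ms=3/7b
6) 1486.001ms=69/14b +129.218ms=3/7b
7) 1615.219ms=75/14b +64.609ms=3/14b
8) 1679.828ms=39/7b +64.609ms=3/14b
9) 1744.436ms=81/14b +64.609ms=3/14b
Σ=6b of 6 (199bpm 3/4) — PASS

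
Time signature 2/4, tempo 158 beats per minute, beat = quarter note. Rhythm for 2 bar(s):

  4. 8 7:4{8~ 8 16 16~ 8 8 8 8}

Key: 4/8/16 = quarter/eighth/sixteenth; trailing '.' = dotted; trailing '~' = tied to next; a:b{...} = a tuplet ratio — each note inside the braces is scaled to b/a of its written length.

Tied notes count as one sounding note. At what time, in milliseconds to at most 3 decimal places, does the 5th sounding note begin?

1. 0.0ms @ 0 + 569.62ms (3/2)
2. 569.62ms @ 3/2 + 189.873ms (1/2)
3. 759.494ms @ 2 + 216.998ms (4/7)
4. 976.492ms @ 18/7 + 54.25ms (1/7)
5. 1030.741ms @ 19/7 + 162.749ms (3/7)
6. 1193.49ms @ 22/7 + 108.499ms (2/7)
7. 1301.989ms @ 24/7 + 108.499ms (2/7)
8. 1410.488ms @ 26/7 + 108.499ms (2/7)

note 5 onset = 19/7b = 1030.741ms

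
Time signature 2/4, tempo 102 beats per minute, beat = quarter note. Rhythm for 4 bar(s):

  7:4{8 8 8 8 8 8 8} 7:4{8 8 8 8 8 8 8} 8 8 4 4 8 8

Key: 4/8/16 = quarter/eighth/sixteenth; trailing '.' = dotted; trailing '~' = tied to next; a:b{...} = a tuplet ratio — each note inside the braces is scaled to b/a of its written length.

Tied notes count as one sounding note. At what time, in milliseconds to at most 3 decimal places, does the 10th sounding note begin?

1. 0.0ms @ 0 + 168.067ms (2/7)
2. 168.067ms @ 2/7 + 168.067ms (2/7)
3. 336.134ms @ 4/7 + 168.067ms (2/7)
4. 504.202ms @ 6/7 + 168.067ms (2/7)
5. 672.269ms @ 8/7 + 168.067ms (2/7)
6. 840.336ms @ 10/7 + 168.067ms (2/7)
7. 1008.403ms @ 12/7 + 168.067ms (2/7)
8. 1176.471ms @ 2 + 168.067ms (2/7)
9. 1344.538ms @ 16/7 + 168.067ms (2/7)
10. 1512.605ms @ 18/7 + 168.067ms (2/7)
11. 1680.672ms @ 20/7 + 168.067ms (2/7)
12. 1848.739ms @ 22/7 + 168.067ms (2/7)
13. 2016.807ms @ 24/7 + 168.067ms (2/7)
14. 2184.874ms @ 26/7 + 168.067ms (2/7)
15. 2352.941ms @ 4 + 294.118ms (1/2)
16. 2647.059ms @ 9/2 + 294.118ms (1/2)
17. 2941.176ms @ 5 + 588.235ms (1)
18. 3529.412ms @ 6 + 588.235ms (1)
19. 4117.647ms @ 7 + 294.118ms (1/2)
20. 4411.765ms @ 15/2 + 294.118ms (1/2)

note 10 onset = 18/7b = 1512.605ms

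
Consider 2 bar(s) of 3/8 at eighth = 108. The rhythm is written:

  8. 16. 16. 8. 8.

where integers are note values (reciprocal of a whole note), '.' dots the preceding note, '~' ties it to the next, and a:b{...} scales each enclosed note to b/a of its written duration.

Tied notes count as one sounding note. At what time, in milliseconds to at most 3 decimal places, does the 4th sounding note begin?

note 4 onset = 3b = 1666.667ms

1. 0.0ms @ 0 + 833.333ms (3/2)
2. 833.333ms @ 3/2 + 416.667ms (3/4)
3. 1250.0ms @ 9/4 + 416.667ms (3/4)
4. 1666.667ms @ 3 + 833.333ms (3/2)
5. 2500.0ms @ 9/2 + 833.333ms (3/2)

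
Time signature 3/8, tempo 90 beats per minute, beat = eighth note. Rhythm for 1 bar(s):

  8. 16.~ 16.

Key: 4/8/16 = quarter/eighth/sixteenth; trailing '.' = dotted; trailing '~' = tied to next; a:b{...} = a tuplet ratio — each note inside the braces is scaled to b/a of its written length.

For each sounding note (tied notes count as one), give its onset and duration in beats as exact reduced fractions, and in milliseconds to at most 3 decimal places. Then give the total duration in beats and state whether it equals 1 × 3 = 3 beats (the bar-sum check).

1) 0.0ms=0b +1000.0ms=3/2b
2) 1000.0ms=3/2b +1000.0ms=3/2b
Σ=3b of 3 (90bpm 3/8) — PASS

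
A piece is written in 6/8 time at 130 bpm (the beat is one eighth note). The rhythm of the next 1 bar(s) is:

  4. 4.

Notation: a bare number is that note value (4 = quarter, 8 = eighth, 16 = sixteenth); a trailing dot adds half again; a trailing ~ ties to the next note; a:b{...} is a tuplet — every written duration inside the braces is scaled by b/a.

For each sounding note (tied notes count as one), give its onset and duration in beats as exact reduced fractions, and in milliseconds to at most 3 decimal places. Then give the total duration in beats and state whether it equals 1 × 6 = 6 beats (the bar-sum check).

1) 0.0ms=0b +1384.615ms=3b
2) 1384.615ms=3b +1384.615ms=3b
Σ=6b of 6 (130bpm 6/8) — PASS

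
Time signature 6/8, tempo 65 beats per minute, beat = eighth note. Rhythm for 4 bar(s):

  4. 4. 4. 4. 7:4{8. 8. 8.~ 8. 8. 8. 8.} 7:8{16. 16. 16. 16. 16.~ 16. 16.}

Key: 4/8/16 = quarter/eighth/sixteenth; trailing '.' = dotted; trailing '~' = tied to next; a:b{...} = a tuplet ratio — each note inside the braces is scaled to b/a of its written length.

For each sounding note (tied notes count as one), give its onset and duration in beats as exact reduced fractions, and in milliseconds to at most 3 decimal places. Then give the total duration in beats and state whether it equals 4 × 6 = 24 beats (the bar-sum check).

1) 0.0ms=0b +2769.231ms=3b
2) 2769.231ms=3b +2769.231ms=3b
3) 5538.462ms=6b +2769.231ms=3b
4) 8307.692ms=9b +2769.231ms=3b
5) 11076.923ms=12b +791.209ms=6/7b
6) 11868.132ms=90/7b +791.209ms=6/7b
7) 12659.341ms=96/7b +1582.418ms=12/7b
8) 14241.758ms=108/7b +791.209ms=6/7b
9) 15032.967ms=114/7b +791.209ms=6/7b
10) 15824.176ms=120/7b +791.209ms=6/7b
11) 16615.385ms=18b +791.209ms=6/7b
12) 17406.593ms=132/7b +791.209ms=6/7b
13) 18197.802ms=138/7b +791.209ms=6/7b
14) 18989.011ms=144/7b +791.209ms=6/7b
15) 19780.22ms=150/7b +1582.418ms=12/7b
16) 21362.637ms=162/7b +791.209ms=6/7b
Σ=24b of 24 (65bpm 6/8) — PASS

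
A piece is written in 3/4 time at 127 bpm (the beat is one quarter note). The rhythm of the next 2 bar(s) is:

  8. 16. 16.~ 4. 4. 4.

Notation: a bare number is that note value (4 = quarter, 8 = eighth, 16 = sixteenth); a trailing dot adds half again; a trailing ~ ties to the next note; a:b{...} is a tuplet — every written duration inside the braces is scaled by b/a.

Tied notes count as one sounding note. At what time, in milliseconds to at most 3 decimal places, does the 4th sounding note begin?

1. 0.0ms @ 0 + 354.331ms (3/4)
2. 354.331ms @ 3/4 + 177.165ms (3/8)
3. 531.496ms @ 9/8 + 885.827ms (15/8)
4. 1417.323ms @ 3 + 708.661ms (3/2)
5. 2125.984ms @ 9/2 + 708.661ms (3/2)

note 4 onset = 3b = 1417.323ms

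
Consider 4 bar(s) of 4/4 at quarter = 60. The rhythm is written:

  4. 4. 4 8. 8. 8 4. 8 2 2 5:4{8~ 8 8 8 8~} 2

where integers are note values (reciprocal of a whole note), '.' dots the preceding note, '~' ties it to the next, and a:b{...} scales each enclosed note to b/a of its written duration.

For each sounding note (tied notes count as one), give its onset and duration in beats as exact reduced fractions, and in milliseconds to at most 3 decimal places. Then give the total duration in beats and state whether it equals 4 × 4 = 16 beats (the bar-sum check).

1) 0.0ms=0b +1500.0ms=3/2b
2) 1500.0ms=3/2b +1500.0ms=3/2b
3) 3000.0ms=3b +1000.0ms=1b
4) 4000.0ms=4b +750.0ms=3/4b
5) 4750.0ms=19/4b +750.0ms=3/4b
6) 5500.0ms=11/2b +500.0ms=1/2b
7) 6000.0ms=6b +1500.0ms=3/2b
8) 7500.0ms=15/2b +500.0ms=1/2b
9) 8000.0ms=8b +2000.0ms=2b
10) 10000.0ms=10b +2000.0ms=2b
11) 12000.0ms=12b +800.0ms=4/5b
12) 12800.0ms=64/5b +400.0ms=2/5b
13) 13200.0ms=66/5b +400.0ms=2/5b
14) 13600.0ms=68/5b +2400.0ms=12/5b
Σ=16b of 16 (60bpm 4/4) — PASS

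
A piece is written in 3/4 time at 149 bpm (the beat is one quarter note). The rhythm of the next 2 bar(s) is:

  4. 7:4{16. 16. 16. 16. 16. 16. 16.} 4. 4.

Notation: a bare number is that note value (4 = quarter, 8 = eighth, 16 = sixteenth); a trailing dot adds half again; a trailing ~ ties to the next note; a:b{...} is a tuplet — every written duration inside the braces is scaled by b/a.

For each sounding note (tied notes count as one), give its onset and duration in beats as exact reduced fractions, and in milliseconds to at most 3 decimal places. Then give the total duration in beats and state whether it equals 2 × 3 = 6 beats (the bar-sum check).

1) 0.0ms=0b +604.027ms=3/2b
2) 604.027ms=3/2b +86.29ms=3/14b
3) 690.316ms=12/7b +86.29ms=3/14b
4) 776.606ms=27/14b +86.29ms=3/14b
5) 862.895ms=15/7b +86.29ms=3/14b
6) 949.185ms=33/14b +86.29ms=3/14b
7) 1035.475ms=18/7b +86.29ms=3/14b
8) 1121.764ms=39/14b +86.29ms=3/14b
9) 1208.054ms=3b +604.027ms=3/2b
10) 1812.081ms=9/2b +604.027ms=3/2b
Σ=6b of 6 (149bpm 3/4) — PASS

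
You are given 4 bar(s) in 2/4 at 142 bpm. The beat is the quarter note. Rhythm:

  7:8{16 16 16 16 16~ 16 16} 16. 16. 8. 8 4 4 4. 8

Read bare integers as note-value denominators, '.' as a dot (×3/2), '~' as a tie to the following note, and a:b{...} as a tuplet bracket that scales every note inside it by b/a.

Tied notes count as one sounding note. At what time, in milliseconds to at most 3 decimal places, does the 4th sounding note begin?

note 4 onset = 6/7b = 362.173ms

1. 0.0ms @ 0 + 120.724ms (2/7)
2. 120.724ms @ 2/7 + 120.724ms (2/7)
3. 241.449ms @ 4/7 + 120.724ms (2/7)
4. 362.173ms @ 6/7 + 120.724ms (2/7)
5. 482.897ms @ 8/7 + 241.449ms (4/7)
6. 724.346ms @ 12/7 + 120.724ms (2/7)
7. 845.07ms @ 2 + 158.451ms (3/8)
8. 1003.521ms @ 19/8 + 158.451ms (3/8)
9. 1161.972ms @ 11/4 + 316.901ms (3/4)
10. 1478.873ms @ 7/2 + 211.268ms (1/2)
11. 1690.141ms @ 4 + 422.535ms (1)
12. 2112.676ms @ 5 + 422.535ms (1)
13. 2535.211ms @ 6 + 633.803ms (3/2)
14. 3169.014ms @ 15/2 + 211.268ms (1/2)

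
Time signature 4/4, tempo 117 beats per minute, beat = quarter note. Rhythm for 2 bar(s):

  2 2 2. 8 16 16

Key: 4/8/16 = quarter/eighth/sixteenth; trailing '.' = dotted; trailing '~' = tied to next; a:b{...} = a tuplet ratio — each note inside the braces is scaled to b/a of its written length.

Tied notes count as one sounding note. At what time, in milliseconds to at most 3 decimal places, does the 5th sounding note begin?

1. 0.0ms @ 0 + 1025.641ms (2)
2. 1025.641ms @ 2 + 1025.641ms (2)
3. 2051.282ms @ 4 + 1538.462ms (3)
4. 3589.744ms @ 7 + 256.41ms (1/2)
5. 3846.154ms @ 15/2 + 128.205ms (1/4)
6. 3974.359ms @ 31/4 + 128.205ms (1/4)

note 5 onset = 15/2b = 3846.154ms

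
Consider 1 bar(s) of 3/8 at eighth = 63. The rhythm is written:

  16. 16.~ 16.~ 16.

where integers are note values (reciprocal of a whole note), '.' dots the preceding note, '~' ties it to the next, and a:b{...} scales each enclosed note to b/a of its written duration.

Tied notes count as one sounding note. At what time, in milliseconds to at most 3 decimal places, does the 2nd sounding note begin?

1. 0.0ms @ 0 + 714.286ms (3/4)
2. 714.286ms @ 3/4 + 2142.857ms (9/4)

note 2 onset = 3/4b = 714.286ms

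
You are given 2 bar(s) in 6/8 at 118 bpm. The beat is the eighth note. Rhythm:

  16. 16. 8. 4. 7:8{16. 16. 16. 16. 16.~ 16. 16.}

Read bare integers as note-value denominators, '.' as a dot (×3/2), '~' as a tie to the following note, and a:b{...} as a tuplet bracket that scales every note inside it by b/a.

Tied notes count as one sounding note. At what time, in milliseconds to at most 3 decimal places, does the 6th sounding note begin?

1. 0.0ms @ 0 + 381.356ms (3/4)
2. 381.356ms @ 3/4 + 381.356ms (3/4)
3. 762.712ms @ 3/2 + 762.712ms (3/2)
4. 1525.424ms @ 3 + 1525.424ms (3)
5. 3050.847ms @ 6 + 435.835ms (6/7)
6. 3486.683ms @ 48/7 + 435.835ms (6/7)
7. 3922.518ms @ 54/7 + 435.835ms (6/7)
8. 4358.354ms @ 60/7 + 435.835ms (6/7)
9. 4794.189ms @ 66/7 + 871.671ms (12/7)
10. 5665.86ms @ 78/7 + 435.835ms (6/7)

note 6 onset = 48/7b = 3486.683ms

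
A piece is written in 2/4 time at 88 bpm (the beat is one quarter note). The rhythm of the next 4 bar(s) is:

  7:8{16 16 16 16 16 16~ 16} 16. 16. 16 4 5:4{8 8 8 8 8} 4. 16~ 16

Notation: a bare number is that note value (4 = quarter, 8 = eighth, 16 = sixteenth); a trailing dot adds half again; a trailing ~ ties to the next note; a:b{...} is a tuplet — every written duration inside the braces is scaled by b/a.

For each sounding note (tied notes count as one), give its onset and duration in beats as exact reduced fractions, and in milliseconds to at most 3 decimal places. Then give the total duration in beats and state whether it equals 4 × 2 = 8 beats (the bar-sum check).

1) 0.0ms=0b +194.805ms=2/7b
2) 194.805ms=2/7b +194.805ms=2/7b
3) 389.61ms=4/7b +194.805ms=2/7b
4) 584.416ms=6/7b +194.805ms=2/7b
5) 779.221ms=8/7b +194.805ms=2/7b
6) 974.026ms=10/7b +389.61ms=4/7b
7) 1363.636ms=2b +255.682ms=3/8b
8) 1619.318ms=19/8b +255.682ms=3/8b
9) 1875.0ms=11/4b +170.455ms=1/4b
10) 2045.455ms=3b +681.818ms=1b
11) 2727.273ms=4b +272.727ms=2/5b
12) 3000.0ms=22/5b +272.727ms=2/5b
13) 3272.727ms=24/5b +272.727ms=2/5b
14) 3545.455ms=26/5b +272.727ms=2/5b
15) 3818.182ms=28/5b +272.727ms=2/5b
16) 4090.909ms=6b +1022.727ms=3/2b
17) 5113.636ms=15/2b +340.909ms=1/2b
Σ=8b of 8 (88bpm 2/4) — PASS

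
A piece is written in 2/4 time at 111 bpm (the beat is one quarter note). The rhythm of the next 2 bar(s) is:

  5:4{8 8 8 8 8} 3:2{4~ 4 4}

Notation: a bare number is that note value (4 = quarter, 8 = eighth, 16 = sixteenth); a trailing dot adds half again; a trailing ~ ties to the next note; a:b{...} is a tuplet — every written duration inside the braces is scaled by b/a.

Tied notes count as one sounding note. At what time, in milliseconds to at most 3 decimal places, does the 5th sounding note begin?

note 5 onset = 8/5b = 864.865ms

1. 0.0ms @ 0 + 216.216ms (2/5)
2. 216.216ms @ 2/5 + 216.216ms (2/5)
3. 432.432ms @ 4/5 + 216.216ms (2/5)
4. 648.649ms @ 6/5 + 216.216ms (2/5)
5. 864.865ms @ 8/5 + 216.216ms (2/5)
6. 1081.081ms @ 2 + 720.721ms (4/3)
7. 1801.802ms @ 10/3 + 360.36ms (2/3)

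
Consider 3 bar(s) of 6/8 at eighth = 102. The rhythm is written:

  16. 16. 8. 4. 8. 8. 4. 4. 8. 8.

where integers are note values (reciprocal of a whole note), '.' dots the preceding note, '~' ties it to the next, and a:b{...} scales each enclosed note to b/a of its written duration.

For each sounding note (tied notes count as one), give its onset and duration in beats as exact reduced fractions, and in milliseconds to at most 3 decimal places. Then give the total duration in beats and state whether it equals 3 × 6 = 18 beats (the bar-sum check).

1) 0.0ms=0b +441.176ms=3/4b
2) 441.176ms=3/4b +441.176ms=3/4b
3) 882.353ms=3/2b +882.353ms=3/2b
4) 1764.706ms=3b +1764.706ms=3b
5) 3529.412ms=6b +882.353ms=3/2b
6) 4411.765ms=15/2b +882.353ms=3/2b
7) 5294.118ms=9b +1764.706ms=3b
8) 7058.824ms=12b +1764.706ms=3b
9) 8823.529ms=15b +882.353ms=3/2b
10) 9705.882ms=33/2b +882.353ms=3/2b
Σ=18b of 18 (102bpm 6/8) — PASS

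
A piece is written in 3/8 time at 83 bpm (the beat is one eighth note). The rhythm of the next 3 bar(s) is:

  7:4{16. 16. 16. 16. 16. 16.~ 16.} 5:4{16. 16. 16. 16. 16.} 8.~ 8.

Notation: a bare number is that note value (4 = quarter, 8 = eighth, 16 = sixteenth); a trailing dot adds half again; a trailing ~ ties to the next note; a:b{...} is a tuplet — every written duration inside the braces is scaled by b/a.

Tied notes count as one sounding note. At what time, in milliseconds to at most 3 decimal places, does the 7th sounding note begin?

note 7 onset = 3b = 2168.675ms

1. 0.0ms @ 0 + 309.811ms (3/7)
2. 309.811ms @ 3/7 + 309.811ms (3/7)
3. 619.621ms @ 6/7 + 309.811ms (3/7)
4. 929.432ms @ 9/7 + 309.811ms (3/7)
5. 1239.243ms @ 12/7 + 309.811ms (3/7)
6. 1549.053ms @ 15/7 + 619.621ms (6/7)
7. 2168.675ms @ 3 + 433.735ms (3/5)
8. 2602.41ms @ 18/5 + 433.735ms (3/5)
9. 3036.145ms @ 21/5 + 433.735ms (3/5)
10. 3469.88ms @ 24/5 + 433.735ms (3/5)
11. 3903.614ms @ 27/5 + 433.735ms (3/5)
12. 4337.349ms @ 6 + 2168.675ms (3)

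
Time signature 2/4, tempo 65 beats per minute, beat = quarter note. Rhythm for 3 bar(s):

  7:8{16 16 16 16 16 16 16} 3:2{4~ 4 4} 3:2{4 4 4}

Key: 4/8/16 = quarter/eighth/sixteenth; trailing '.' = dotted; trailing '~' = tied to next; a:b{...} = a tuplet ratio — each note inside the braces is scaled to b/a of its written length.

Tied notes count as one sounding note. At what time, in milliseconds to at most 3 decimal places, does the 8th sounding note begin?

1. 0.0ms @ 0 + 263.736ms (2/7)
2. 263.736ms @ 2/7 + 263.736ms (2/7)
3. 527.473ms @ 4/7 + 263.736ms (2/7)
4. 791.209ms @ 6/7 + 263.736ms (2/7)
5. 1054.945ms @ 8/7 + 263.736ms (2/7)
6. 1318.681ms @ 10/7 + 263.736ms (2/7)
7. 1582.418ms @ 12/7 + 263.736ms (2/7)
8. 1846.154ms @ 2 + 1230.769ms (4/3)
9. 3076.923ms @ 10/3 + 615.385ms (2/3)
10. 3692.308ms @ 4 + 615.385ms (2/3)
11. 4307.692ms @ 14/3 + 615.385ms (2/3)
12. 4923.077ms @ 16/3 + 615.385ms (2/3)

note 8 onset = 2b = 1846.154ms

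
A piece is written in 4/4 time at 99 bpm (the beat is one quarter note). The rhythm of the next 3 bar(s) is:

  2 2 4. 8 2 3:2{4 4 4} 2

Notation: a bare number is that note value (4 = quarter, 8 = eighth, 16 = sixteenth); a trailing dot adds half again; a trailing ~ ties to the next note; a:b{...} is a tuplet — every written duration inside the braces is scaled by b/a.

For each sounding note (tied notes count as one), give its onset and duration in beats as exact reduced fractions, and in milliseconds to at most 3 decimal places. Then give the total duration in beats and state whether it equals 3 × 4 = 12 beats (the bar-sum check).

1) 0.0ms=0b +1212.121ms=2b
2) 1212.121ms=2b +1212.121ms=2b
3) 2424.242ms=4b +909.091ms=3/2b
4) 3333.333ms=11/2b +303.03ms=1/2b
5) 3636.364ms=6b +1212.121ms=2b
6) 4848.485ms=8b +404.04ms=2/3b
7) 5252.525ms=26/3b +404.04ms=2/3b
8) 5656.566ms=28/3b +404.04ms=2/3b
9) 6060.606ms=10b +1212.121ms=2b
Σ=12b of 12 (99bpm 4/4) — PASS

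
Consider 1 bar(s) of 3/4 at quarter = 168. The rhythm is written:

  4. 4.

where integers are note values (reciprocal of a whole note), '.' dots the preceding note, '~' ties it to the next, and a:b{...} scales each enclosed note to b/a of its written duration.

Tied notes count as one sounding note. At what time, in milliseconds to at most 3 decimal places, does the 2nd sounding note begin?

1. 0.0ms @ 0 + 535.714ms (3/2)
2. 535.714ms @ 3/2 + 535.714ms (3/2)

note 2 onset = 3/2b = 535.714ms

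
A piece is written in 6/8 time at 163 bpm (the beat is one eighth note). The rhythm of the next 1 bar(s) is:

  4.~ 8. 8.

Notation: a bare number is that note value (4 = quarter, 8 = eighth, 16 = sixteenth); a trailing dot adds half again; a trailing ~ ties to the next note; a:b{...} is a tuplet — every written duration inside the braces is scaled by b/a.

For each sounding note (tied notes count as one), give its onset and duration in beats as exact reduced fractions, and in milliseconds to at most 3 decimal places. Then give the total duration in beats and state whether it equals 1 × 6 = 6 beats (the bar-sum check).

1) 0.0ms=0b +1656.442ms=9/2b
2) 1656.442ms=9/2b +552.147ms=3/2b
Σ=6b of 6 (163bpm 6/8) — PASS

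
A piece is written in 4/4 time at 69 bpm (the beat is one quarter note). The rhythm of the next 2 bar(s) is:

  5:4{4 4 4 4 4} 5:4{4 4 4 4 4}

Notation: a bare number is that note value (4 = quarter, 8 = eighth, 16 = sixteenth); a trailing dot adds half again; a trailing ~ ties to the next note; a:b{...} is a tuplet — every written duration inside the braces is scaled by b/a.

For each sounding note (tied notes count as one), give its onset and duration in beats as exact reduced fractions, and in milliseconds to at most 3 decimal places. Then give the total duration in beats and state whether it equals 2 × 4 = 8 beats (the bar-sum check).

1) 0.0ms=0b +695.652ms=4/5b
2) 695.652ms=4/5b +695.652ms=4/5b
3) 1391.304ms=8/5b +695.652ms=4/5b
4) 2086.957ms=12/5b +695.652ms=4/5b
5) 2782.609ms=16/5b +695.652ms=4/5b
6) 3478.261ms=4b +695.652ms=4/5b
7) 4173.913ms=24/5b +695.652ms=4/5b
8) 4869.565ms=28/5b +695.652ms=4/5b
9) 5565.217ms=32/5b +695.652ms=4/5b
10) 6260.87ms=36/5b +695.652ms=4/5b
Σ=8b of 8 (69bpm 4/4) — PASS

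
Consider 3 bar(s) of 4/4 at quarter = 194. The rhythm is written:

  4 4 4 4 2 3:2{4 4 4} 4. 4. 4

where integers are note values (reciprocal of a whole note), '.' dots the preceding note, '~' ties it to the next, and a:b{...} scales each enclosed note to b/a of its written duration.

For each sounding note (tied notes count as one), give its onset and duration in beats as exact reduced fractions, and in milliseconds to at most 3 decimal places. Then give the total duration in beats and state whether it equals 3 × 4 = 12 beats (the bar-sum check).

1) 0.0ms=0b +309.278ms=1b
2) 309.278ms=1b +309.278ms=1b
3) 618.557ms=2b +309.278ms=1b
4) 927.835ms=3b +309.278ms=1b
5) 1237.113ms=4b +618.557ms=2b
6) 1855.67ms=6b +206.186ms=2/3b
7) 2061.856ms=20/3b +206.186ms=2/3b
8) 2268.041ms=22/3b +206.186ms=2/3b
9) 2474.227ms=8b +463.918ms=3/2b
10) 2938.144ms=19/2b +463.918ms=3/2b
11) 3402.062ms=11b +309.278ms=1b
Σ=12b of 12 (194bpm 4/4) — PASS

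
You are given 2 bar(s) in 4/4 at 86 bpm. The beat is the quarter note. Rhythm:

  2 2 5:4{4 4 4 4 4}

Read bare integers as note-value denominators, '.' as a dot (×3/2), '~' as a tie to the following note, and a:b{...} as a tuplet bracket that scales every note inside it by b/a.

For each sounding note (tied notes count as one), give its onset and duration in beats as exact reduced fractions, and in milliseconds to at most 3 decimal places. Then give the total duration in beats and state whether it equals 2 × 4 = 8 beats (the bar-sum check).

1) 0.0ms=0b +1395.349ms=2b
2) 1395.349ms=2b +1395.349ms=2b
3) 2790.698ms=4b +558.14ms=4/5b
4) 3348.837ms=24/5b +558.14ms=4/5b
5) 3906.977ms=28/5b +558.14ms=4/5b
6) 4465.116ms=32/5b +558.14ms=4/5b
7) 5023.256ms=36/5b +558.14ms=4/5b
Σ=8b of 8 (86bpm 4/4) — PASS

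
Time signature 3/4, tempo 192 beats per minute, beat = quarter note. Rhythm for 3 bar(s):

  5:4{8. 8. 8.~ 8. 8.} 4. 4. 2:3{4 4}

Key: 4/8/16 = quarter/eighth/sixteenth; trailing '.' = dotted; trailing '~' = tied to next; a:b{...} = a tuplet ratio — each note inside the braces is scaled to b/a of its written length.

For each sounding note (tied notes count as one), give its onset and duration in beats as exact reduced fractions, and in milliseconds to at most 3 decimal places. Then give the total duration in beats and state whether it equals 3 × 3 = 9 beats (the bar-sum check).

1) 0.0ms=0b +187.5ms=3/5b
2) 187.5ms=3/5b +187.5ms=3/5b
3) 375.0ms=6/5b +375.0ms=6/5b
4) 750.0ms=12/5b +187.5ms=3/5b
5) 937.5ms=3b +468.75ms=3/2b
6) 1406.25ms=9/2b +468.75ms=3/2b
7) 1875.0ms=6b +468.75ms=3/2b
8) 2343.75ms=15/2b +468.75ms=3/2b
Σ=9b of 9 (192bpm 3/4) — PASS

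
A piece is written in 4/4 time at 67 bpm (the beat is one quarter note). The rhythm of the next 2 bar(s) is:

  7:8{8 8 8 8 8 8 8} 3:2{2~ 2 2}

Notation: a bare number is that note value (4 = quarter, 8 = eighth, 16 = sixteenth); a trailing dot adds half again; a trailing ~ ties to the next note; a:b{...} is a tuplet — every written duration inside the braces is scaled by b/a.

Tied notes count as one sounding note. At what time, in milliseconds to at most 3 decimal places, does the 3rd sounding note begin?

1. 0.0ms @ 0 + 511.727ms (4/7)
2. 511.727ms @ 4/7 + 511.727ms (4/7)
3. 1023.454ms @ 8/7 + 511.727ms (4/7)
4. 1535.181ms @ 12/7 + 511.727ms (4/7)
5. 2046.908ms @ 16/7 + 511.727ms (4/7)
6. 2558.635ms @ 20/7 + 511.727ms (4/7)
7. 3070.362ms @ 24/7 + 511.727ms (4/7)
8. 3582.09ms @ 4 + 2388.06ms (8/3)
9. 5970.149ms @ 20/3 + 1194.03ms (4/3)

note 3 onset = 8/7b = 1023.454ms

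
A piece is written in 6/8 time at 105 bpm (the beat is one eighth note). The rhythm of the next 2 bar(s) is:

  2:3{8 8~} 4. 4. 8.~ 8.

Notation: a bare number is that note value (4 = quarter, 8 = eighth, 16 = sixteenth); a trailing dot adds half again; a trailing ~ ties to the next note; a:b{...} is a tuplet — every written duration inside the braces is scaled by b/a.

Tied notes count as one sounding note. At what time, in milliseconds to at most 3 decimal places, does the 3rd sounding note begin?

1. 0.0ms @ 0 + 857.143ms (3/2)
2. 857.143ms @ 3/2 + 2571.429ms (9/2)
3. 3428.571ms @ 6 + 1714.286ms (3)
4. 5142.857ms @ 9 + 1714.286ms (3)

note 3 onset = 6b = 3428.571ms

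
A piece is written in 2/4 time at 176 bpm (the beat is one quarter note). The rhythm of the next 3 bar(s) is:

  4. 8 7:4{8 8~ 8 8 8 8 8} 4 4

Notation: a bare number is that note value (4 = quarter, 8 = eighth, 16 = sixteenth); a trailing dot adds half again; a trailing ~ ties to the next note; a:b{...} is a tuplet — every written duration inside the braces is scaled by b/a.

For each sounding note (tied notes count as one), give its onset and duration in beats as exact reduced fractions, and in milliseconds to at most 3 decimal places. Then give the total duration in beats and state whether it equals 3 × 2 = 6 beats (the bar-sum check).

1) 0.0ms=0b +511.364ms=3/2b
2) 511.364ms=3/2b +170.455ms=1/2b
3) 681.818ms=2b +97.403ms=2/7b
4) 779.221ms=16/7b +194.805ms=4/7b
5) 974.026ms=20/7b +97.403ms=2/7b
6) 1071.429ms=22/7b +97.403ms=2/7b
7) 1168.831ms=24/7b +97.403ms=2/7b
8) 1266.234ms=26/7b +97.403ms=2/7b
9) 1363.636ms=4b +340.909ms=1b
10) 1704.545ms=5b +340.909ms=1b
Σ=6b of 6 (176bpm 2/4) — PASS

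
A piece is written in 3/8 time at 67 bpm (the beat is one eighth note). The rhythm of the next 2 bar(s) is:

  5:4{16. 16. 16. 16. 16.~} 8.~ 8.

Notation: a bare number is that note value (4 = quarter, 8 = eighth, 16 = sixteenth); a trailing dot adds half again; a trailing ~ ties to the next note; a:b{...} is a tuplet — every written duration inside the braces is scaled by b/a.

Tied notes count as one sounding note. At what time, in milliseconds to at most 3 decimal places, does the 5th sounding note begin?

note 5 onset = 12/5b = 2149.254ms

1. 0.0ms @ 0 + 537.313ms (3/5)
2. 537.313ms @ 3/5 + 537.313ms (3/5)
3. 1074.627ms @ 6/5 + 537.313ms (3/5)
4. 1611.94ms @ 9/5 + 537.313ms (3/5)
5. 2149.254ms @ 12/5 + 3223.881ms (18/5)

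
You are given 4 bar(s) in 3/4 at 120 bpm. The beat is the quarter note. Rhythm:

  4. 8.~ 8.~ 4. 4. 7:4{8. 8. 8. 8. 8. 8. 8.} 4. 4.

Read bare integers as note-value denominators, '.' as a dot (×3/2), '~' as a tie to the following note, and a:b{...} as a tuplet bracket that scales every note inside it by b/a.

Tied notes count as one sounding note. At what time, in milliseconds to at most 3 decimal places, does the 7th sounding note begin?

note 7 onset = 51/7b = 3642.857ms

1. 0.0ms @ 0 + 750.0ms (3/2)
2. 750.0ms @ 3/2 + 1500.0ms (3)
3. 2250.0ms @ 9/2 + 750.0ms (3/2)
4. 3000.0ms @ 6 + 214.286ms (3/7)
5. 3214.286ms @ 45/7 + 214.286ms (3/7)
6. 3428.571ms @ 48/7 + 214.286ms (3/7)
7. 3642.857ms @ 51/7 + 214.286ms (3/7)
8. 3857.143ms @ 54/7 + 214.286ms (3/7)
9. 4071.429ms @ 57/7 + 214.286ms (3/7)
10. 4285.714ms @ 60/7 + 214.286ms (3/7)
11. 4500.0ms @ 9 + 750.0ms (3/2)
12. 5250.0ms @ 21/2 + 750.0ms (3/2)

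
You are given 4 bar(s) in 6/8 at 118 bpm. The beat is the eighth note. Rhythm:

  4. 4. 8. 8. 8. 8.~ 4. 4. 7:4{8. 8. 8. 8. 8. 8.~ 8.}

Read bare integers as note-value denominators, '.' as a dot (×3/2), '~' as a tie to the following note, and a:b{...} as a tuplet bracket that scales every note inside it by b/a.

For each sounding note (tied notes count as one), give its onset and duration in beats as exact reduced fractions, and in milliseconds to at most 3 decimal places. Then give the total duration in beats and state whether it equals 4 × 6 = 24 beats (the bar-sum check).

1) 0.0ms=0b +1525.424ms=3b
2) 1525.424ms=3b +1525.424ms=3b
3) 3050.847ms=6b +762.712ms=3/2b
4) 3813.559ms=15/2b +762.712ms=3/2b
5) 4576.271ms=9b +762.712ms=3/2b
6) 5338.983ms=21/2b +2288.136ms=9/2b
7) 7627.119ms=15b +1525.424ms=3b
8) 9152.542ms=18b +435.835ms=6/7b
9) 9588.378ms=132/7b +435.835ms=6/7b
10) 10024.213ms=138/7b +435.835ms=6/7b
11) 10460.048ms=144/7b +435.835ms=6/7b
12) 10895.884ms=150/7b +435.835ms=6/7b
13) 11331.719ms=156/7b +871.671ms=12/7b
Σ=24b of 24 (118bpm 6/8) — PASS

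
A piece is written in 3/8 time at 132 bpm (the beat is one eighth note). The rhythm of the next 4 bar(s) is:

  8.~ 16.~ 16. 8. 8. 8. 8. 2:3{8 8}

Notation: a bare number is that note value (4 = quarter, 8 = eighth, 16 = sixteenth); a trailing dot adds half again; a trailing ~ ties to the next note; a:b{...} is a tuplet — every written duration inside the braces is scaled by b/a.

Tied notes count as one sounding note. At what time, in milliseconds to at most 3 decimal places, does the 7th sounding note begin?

note 7 onset = 21/2b = 4772.727ms

1. 0.0ms @ 0 + 1363.636ms (3)
2. 1363.636ms @ 3 + 681.818ms (3/2)
3. 2045.455ms @ 9/2 + 681.818ms (3/2)
4. 2727.273ms @ 6 + 681.818ms (3/2)
5. 3409.091ms @ 15/2 + 681.818ms (3/2)
6. 4090.909ms @ 9 + 681.818ms (3/2)
7. 4772.727ms @ 21/2 + 681.818ms (3/2)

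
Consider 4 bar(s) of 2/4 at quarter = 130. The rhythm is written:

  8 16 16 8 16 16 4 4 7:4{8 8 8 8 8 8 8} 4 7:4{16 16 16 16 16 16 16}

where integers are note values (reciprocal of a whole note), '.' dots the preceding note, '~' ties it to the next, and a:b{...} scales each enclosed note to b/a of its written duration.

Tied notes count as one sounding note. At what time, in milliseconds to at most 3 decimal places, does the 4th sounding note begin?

note 4 onset = 1b = 461.538ms

1. 0.0ms @ 0 + 230.769ms (1/2)
2. 230.769ms @ 1/2 + 115.385ms (1/4)
3. 346.154ms @ 3/4 + 115.385ms (1/4)
4. 461.538ms @ 1 + 230.769ms (1/2)
5. 692.308ms @ 3/2 + 115.385ms (1/4)
6. 807.692ms @ 7/4 + 115.385ms (1/4)
7. 923.077ms @ 2 + 461.538ms (1)
8. 1384.615ms @ 3 + 461.538ms (1)
9. 1846.154ms @ 4 + 131.868ms (2/7)
10. 1978.022ms @ 30/7 + 131.868ms (2/7)
11. 2109.89ms @ 32/7 + 131.868ms (2/7)
12. 2241.758ms @ 34/7 + 131.868ms (2/7)
13. 2373.626ms @ 36/7 + 131.868ms (2/7)
14. 2505.495ms @ 38/7 + 131.868ms (2/7)
15. 2637.363ms @ 40/7 + 131.868ms (2/7)
16. 2769.231ms @ 6 + 461.538ms (1)
17. 3230.769ms @ 7 + 65.934ms (1/7)
18. 3296.703ms @ 50/7 + 65.934ms (1/7)
19. 3362.637ms @ 51/7 + 65.934ms (1/7)
20. 3428.571ms @ 52/7 + 65.934ms (1/7)
21. 3494.505ms @ 53/7 + 65.934ms (1/7)
22. 3560.44ms @ 54/7 + 65.934ms (1/7)
23. 3626.374ms @ 55/7 + 65.934ms (1/7)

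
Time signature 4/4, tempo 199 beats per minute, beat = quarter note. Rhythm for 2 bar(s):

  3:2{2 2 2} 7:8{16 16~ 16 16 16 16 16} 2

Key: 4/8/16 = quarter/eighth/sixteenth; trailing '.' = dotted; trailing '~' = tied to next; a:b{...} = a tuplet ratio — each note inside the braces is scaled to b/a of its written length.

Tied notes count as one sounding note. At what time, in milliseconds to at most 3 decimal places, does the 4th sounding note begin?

1. 0.0ms @ 0 + 402.01ms (4/3)
2. 402.01ms @ 4/3 + 402.01ms (4/3)
3. 804.02ms @ 8/3 + 402.01ms (4/3)
4. 1206.03ms @ 4 + 86.145ms (2/7)
5. 1292.175ms @ 30/7 + 172.29ms (4/7)
6. 1464.465ms @ 34/7 + 86.145ms (2/7)
7. 1550.61ms @ 36/7 + 86.145ms (2/7)
8. 1636.755ms @ 38/7 + 86.145ms (2/7)
9. 1722.9ms @ 40/7 + 86.145ms (2/7)
10. 1809.045ms @ 6 + 603.015ms (2)

note 4 onset = 4b = 1206.03ms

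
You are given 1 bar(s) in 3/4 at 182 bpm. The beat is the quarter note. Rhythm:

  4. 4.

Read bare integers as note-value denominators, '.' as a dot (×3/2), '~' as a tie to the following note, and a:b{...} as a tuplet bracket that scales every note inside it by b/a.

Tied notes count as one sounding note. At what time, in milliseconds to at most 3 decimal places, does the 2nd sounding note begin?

1. 0.0ms @ 0 + 494.505ms (3/2)
2. 494.505ms @ 3/2 + 494.505ms (3/2)

note 2 onset = 3/2b = 494.505ms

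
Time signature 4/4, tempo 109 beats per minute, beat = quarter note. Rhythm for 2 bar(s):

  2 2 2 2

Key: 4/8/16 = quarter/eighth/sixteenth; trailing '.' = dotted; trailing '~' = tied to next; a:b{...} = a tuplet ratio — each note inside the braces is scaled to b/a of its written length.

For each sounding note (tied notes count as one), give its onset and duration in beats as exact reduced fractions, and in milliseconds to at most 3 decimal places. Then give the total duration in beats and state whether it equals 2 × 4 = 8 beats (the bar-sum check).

1) 0.0ms=0b +1100.917ms=2b
2) 1100.917ms=2b +1100.917ms=2b
3) 2201.835ms=4b +1100.917ms=2b
4) 3302.752ms=6b +1100.917ms=2b
Σ=8b of 8 (109bpm 4/4) — PASS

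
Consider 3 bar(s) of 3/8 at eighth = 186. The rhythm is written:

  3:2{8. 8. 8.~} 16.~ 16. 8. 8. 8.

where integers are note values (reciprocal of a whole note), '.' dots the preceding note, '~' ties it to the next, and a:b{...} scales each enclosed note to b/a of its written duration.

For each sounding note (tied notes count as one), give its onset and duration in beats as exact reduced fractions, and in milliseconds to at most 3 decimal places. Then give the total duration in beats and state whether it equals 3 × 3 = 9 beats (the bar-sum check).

1) 0.0ms=0b +322.581ms=1b
2) 322.581ms=1b +322.581ms=1b
3) 645.161ms=2b +806.452ms=5/2b
4) 1451.613ms=9/2b +483.871ms=3/2b
5) 1935.484ms=6b +483.871ms=3/2b
6) 2419.355ms=15/2b +483.871ms=3/2b
Σ=9b of 9 (186bpm 3/8) — PASS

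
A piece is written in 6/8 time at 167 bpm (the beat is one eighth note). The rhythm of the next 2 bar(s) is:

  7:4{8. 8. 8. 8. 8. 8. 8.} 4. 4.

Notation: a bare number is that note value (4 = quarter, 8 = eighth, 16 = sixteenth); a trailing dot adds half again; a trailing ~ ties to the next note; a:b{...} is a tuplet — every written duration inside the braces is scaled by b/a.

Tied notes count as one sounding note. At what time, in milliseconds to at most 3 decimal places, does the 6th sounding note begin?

1. 0.0ms @ 0 + 307.956ms (6/7)
2. 307.956ms @ 6/7 + 307.956ms (6/7)
3. 615.911ms @ 12/7 + 307.956ms (6/7)
4. 923.867ms @ 18/7 + 307.956ms (6/7)
5. 1231.822ms @ 24/7 + 307.956ms (6/7)
6. 1539.778ms @ 30/7 + 307.956ms (6/7)
7. 1847.733ms @ 36/7 + 307.956ms (6/7)
8. 2155.689ms @ 6 + 1077.844ms (3)
9. 3233.533ms @ 9 + 1077.844ms (3)

note 6 onset = 30/7b = 1539.778ms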